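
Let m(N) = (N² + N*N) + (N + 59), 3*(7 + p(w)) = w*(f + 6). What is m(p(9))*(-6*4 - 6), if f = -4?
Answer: -1800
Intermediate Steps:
p(w) = -7 + 2*w/3 (p(w) = -7 + (w*(-4 + 6))/3 = -7 + (w*2)/3 = -7 + (2*w)/3 = -7 + 2*w/3)
m(N) = 59 + N + 2*N² (m(N) = (N² + N²) + (59 + N) = 2*N² + (59 + N) = 59 + N + 2*N²)
m(p(9))*(-6*4 - 6) = (59 + (-7 + (⅔)*9) + 2*(-7 + (⅔)*9)²)*(-6*4 - 6) = (59 + (-7 + 6) + 2*(-7 + 6)²)*(-24 - 6) = (59 - 1 + 2*(-1)²)*(-30) = (59 - 1 + 2*1)*(-30) = (59 - 1 + 2)*(-30) = 60*(-30) = -1800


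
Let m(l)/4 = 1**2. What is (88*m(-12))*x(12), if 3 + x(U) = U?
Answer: 3168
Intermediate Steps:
x(U) = -3 + U
m(l) = 4 (m(l) = 4*1**2 = 4*1 = 4)
(88*m(-12))*x(12) = (88*4)*(-3 + 12) = 352*9 = 3168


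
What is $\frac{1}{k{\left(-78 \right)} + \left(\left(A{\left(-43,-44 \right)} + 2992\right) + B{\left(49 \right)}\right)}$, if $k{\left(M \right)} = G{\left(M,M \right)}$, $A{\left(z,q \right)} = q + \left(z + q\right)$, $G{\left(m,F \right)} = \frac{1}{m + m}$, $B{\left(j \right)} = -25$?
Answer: $\frac{156}{442415} \approx 0.00035261$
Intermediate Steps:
$G{\left(m,F \right)} = \frac{1}{2 m}$
$A{\left(z,q \right)} = z + 2 q$ ($A{\left(z,q \right)} = q + \left(q + z\right) = z + 2 q$)
$k{\left(M \right)} = \frac{1}{2 M}$
$\frac{1}{k{\left(-78 \right)} + \left(\left(A{\left(-43,-44 \right)} + 2992\right) + B{\left(49 \right)}\right)} = \frac{1}{\frac{1}{2 \left(-78\right)} + \left(\left(\left(-43 + 2 \left(-44\right)\right) + 2992\right) - 25\right)} = \frac{1}{\frac{1}{2} \left(- \frac{1}{78}\right) + \left(\left(\left(-43 - 88\right) + 2992\right) - 25\right)} = \frac{1}{- \frac{1}{156} + \left(\left(-131 + 2992\right) - 25\right)} = \frac{1}{- \frac{1}{156} + \left(2861 - 25\right)} = \frac{1}{- \frac{1}{156} + 2836} = \frac{1}{\frac{442415}{156}} = \frac{156}{442415}$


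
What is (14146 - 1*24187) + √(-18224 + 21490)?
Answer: -10041 + √3266 ≈ -9983.8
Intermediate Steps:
(14146 - 1*24187) + √(-18224 + 21490) = (14146 - 24187) + √3266 = -10041 + √3266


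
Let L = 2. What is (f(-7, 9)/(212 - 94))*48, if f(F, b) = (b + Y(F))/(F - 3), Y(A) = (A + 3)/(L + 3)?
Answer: -492/1475 ≈ -0.33356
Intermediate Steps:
Y(A) = ⅗ + A/5 (Y(A) = (A + 3)/(2 + 3) = (3 + A)/5 = (3 + A)*(⅕) = ⅗ + A/5)
f(F, b) = (⅗ + b + F/5)/(-3 + F) (f(F, b) = (b + (⅗ + F/5))/(F - 3) = (⅗ + b + F/5)/(-3 + F))
(f(-7, 9)/(212 - 94))*48 = (((3 - 7 + 5*9)/(5*(-3 - 7)))/(212 - 94))*48 = (((⅕)*(3 - 7 + 45)/(-10))/118)*48 = (((⅕)*(-⅒)*41)*(1/118))*48 = -41/50*1/118*48 = -41/5900*48 = -492/1475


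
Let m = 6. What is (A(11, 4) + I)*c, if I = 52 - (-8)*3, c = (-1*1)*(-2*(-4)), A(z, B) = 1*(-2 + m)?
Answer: -640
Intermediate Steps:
A(z, B) = 4 (A(z, B) = 1*(-2 + 6) = 1*4 = 4)
c = -8 (c = -1*8 = -8)
I = 76 (I = 52 - 1*(-24) = 52 + 24 = 76)
(A(11, 4) + I)*c = (4 + 76)*(-8) = 80*(-8) = -640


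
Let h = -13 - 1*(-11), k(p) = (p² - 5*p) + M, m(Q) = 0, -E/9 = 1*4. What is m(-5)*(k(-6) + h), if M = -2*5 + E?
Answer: 0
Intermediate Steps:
E = -36 (E = -9*4 = -36)
M = -46 (M = -2*5 - 36 = -10 - 36 = -46)
k(p) = -46 + p² - 5*p (k(p) = (p² - 5*p) - 46 = -46 + p² - 5*p)
h = -2 (h = -13 + 11 = -2)
m(-5)*(k(-6) + h) = 0*((-46 + (-6)² - 5*(-6)) - 2) = 0*((-46 + 36 + 30) - 2) = 0*(20 - 2) = 0*18 = 0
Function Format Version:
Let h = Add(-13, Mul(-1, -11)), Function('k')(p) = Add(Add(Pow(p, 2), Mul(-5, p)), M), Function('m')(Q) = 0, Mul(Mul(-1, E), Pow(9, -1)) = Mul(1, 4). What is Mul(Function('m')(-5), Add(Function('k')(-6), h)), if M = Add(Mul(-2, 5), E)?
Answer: 0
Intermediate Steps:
E = -36 (E = Mul(-9, Mul(1, 4)) = Mul(-9, 4) = -36)
M = -46 (M = Add(Mul(-2, 5), -36) = Add(-10, -36) = -46)
Function('k')(p) = Add(-46, Pow(p, 2), Mul(-5, p)) (Function('k')(p) = Add(Add(Pow(p, 2), Mul(-5, p)), -46) = Add(-46, Pow(p, 2), Mul(-5, p)))
h = -2 (h = Add(-13, 11) = -2)
Mul(Function('m')(-5), Add(Function('k')(-6), h)) = Mul(0, Add(Add(-46, Pow(-6, 2), Mul(-5, -6)), -2)) = Mul(0, Add(Add(-46, 36, 30), -2)) = Mul(0, Add(20, -2)) = Mul(0, 18) = 0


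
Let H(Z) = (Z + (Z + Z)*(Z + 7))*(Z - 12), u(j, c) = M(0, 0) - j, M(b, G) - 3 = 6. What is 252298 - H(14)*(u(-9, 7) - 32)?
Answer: 269154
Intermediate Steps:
M(b, G) = 9 (M(b, G) = 3 + 6 = 9)
u(j, c) = 9 - j
H(Z) = (-12 + Z)*(Z + 2*Z*(7 + Z)) (H(Z) = (Z + (2*Z)*(7 + Z))*(-12 + Z) = (Z + 2*Z*(7 + Z))*(-12 + Z) = (-12 + Z)*(Z + 2*Z*(7 + Z)))
252298 - H(14)*(u(-9, 7) - 32) = 252298 - 14*(-180 - 9*14 + 2*14²)*((9 - 1*(-9)) - 32) = 252298 - 14*(-180 - 126 + 2*196)*((9 + 9) - 32) = 252298 - 14*(-180 - 126 + 392)*(18 - 32) = 252298 - 14*86*(-14) = 252298 - 1204*(-14) = 252298 - 1*(-16856) = 252298 + 16856 = 269154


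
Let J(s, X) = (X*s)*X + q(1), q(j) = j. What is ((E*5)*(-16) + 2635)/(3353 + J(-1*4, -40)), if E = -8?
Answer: -3275/3046 ≈ -1.0752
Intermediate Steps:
J(s, X) = 1 + s*X**2 (J(s, X) = (X*s)*X + 1 = s*X**2 + 1 = 1 + s*X**2)
((E*5)*(-16) + 2635)/(3353 + J(-1*4, -40)) = (-8*5*(-16) + 2635)/(3353 + (1 - 1*4*(-40)**2)) = (-40*(-16) + 2635)/(3353 + (1 - 4*1600)) = (640 + 2635)/(3353 + (1 - 6400)) = 3275/(3353 - 6399) = 3275/(-3046) = 3275*(-1/3046) = -3275/3046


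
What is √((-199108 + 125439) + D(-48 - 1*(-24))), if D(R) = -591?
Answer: 2*I*√18565 ≈ 272.51*I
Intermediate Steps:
√((-199108 + 125439) + D(-48 - 1*(-24))) = √((-199108 + 125439) - 591) = √(-73669 - 591) = √(-74260) = 2*I*√18565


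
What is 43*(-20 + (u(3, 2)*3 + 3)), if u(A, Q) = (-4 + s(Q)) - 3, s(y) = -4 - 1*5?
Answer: -2795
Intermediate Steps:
s(y) = -9 (s(y) = -4 - 5 = -9)
u(A, Q) = -16 (u(A, Q) = (-4 - 9) - 3 = -13 - 3 = -16)
43*(-20 + (u(3, 2)*3 + 3)) = 43*(-20 + (-16*3 + 3)) = 43*(-20 + (-48 + 3)) = 43*(-20 - 45) = 43*(-65) = -2795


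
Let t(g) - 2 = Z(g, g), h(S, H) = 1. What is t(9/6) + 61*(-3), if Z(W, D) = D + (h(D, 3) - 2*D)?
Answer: -363/2 ≈ -181.50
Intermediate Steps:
Z(W, D) = 1 - D (Z(W, D) = D + (1 - 2*D) = 1 - D)
t(g) = 3 - g (t(g) = 2 + (1 - g) = 3 - g)
t(9/6) + 61*(-3) = (3 - 9/6) + 61*(-3) = (3 - 9/6) - 183 = (3 - 1*3/2) - 183 = (3 - 3/2) - 183 = 3/2 - 183 = -363/2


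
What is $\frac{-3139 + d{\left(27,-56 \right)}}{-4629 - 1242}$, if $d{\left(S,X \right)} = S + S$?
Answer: $\frac{3085}{5871} \approx 0.52546$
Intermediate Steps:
$d{\left(S,X \right)} = 2 S$
$\frac{-3139 + d{\left(27,-56 \right)}}{-4629 - 1242} = \frac{-3139 + 2 \cdot 27}{-4629 - 1242} = \frac{-3139 + 54}{-5871} = \left(-3085\right) \left(- \frac{1}{5871}\right) = \frac{3085}{5871}$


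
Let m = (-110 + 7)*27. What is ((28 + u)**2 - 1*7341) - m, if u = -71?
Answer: -2711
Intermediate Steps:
m = -2781 (m = -103*27 = -2781)
((28 + u)**2 - 1*7341) - m = ((28 - 71)**2 - 1*7341) - 1*(-2781) = ((-43)**2 - 7341) + 2781 = (1849 - 7341) + 2781 = -5492 + 2781 = -2711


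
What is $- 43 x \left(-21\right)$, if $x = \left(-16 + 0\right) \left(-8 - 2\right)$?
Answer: $144480$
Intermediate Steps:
$x = 160$ ($x = \left(-16\right) \left(-10\right) = 160$)
$- 43 x \left(-21\right) = \left(-43\right) 160 \left(-21\right) = \left(-6880\right) \left(-21\right) = 144480$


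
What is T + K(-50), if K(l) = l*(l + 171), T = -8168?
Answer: -14218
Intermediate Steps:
K(l) = l*(171 + l)
T + K(-50) = -8168 - 50*(171 - 50) = -8168 - 50*121 = -8168 - 6050 = -14218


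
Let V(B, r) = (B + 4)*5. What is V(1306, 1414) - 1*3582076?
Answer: -3575526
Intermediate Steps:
V(B, r) = 20 + 5*B (V(B, r) = (4 + B)*5 = 20 + 5*B)
V(1306, 1414) - 1*3582076 = (20 + 5*1306) - 1*3582076 = (20 + 6530) - 3582076 = 6550 - 3582076 = -3575526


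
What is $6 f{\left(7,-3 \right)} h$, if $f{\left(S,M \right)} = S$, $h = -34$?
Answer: $-1428$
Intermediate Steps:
$6 f{\left(7,-3 \right)} h = 6 \cdot 7 \left(-34\right) = 42 \left(-34\right) = -1428$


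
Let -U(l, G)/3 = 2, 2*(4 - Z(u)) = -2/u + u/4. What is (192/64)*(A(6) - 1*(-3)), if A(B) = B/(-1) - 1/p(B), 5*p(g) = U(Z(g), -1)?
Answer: -13/2 ≈ -6.5000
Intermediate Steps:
Z(u) = 4 + 1/u - u/8 (Z(u) = 4 - (-2/u + u/4)/2 = 4 + (1/u - u/8) = 4 + 1/u - u/8)
U(l, G) = -6 (U(l, G) = -3*2 = -6)
p(g) = -6/5 (p(g) = (⅕)*(-6) = -6/5)
A(B) = ⅚ - B (A(B) = B/(-1) - 1/(-6/5) = B*(-1) - 1*(-⅚) = -B + ⅚ = ⅚ - B)
(192/64)*(A(6) - 1*(-3)) = (192/64)*((⅚ - 1*6) - 1*(-3)) = (192*(1/64))*((⅚ - 6) + 3) = 3*(-31/6 + 3) = 3*(-13/6) = -13/2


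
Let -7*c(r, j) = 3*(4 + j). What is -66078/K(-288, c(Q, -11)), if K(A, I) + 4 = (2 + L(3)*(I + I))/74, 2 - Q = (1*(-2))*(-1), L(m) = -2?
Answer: 271654/17 ≈ 15980.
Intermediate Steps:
Q = 0 (Q = 2 - 1*(-2)*(-1) = 2 - (-2)*(-1) = 2 - 1*2 = 2 - 2 = 0)
c(r, j) = -12/7 - 3*j/7 (c(r, j) = -3*(4 + j)/7 = -(12 + 3*j)/7 = -12/7 - 3*j/7)
K(A, I) = -147/37 - 2*I/37 (K(A, I) = -4 + (2 - 2*(I + I))/74 = -4 + (2 - 4*I)*(1/74) = -4 + (1/37 - 2*I/37) = -147/37 - 2*I/37)
-66078/K(-288, c(Q, -11)) = -66078/(-147/37 - 2*(-12/7 - 3/7*(-11))/37) = -66078/(-147/37 - 2*(-12/7 + 33/7)/37) = -66078/(-147/37 - 2/37*3) = -66078/(-147/37 - 6/37) = -66078/(-153/37) = -66078*(-37/153) = 271654/17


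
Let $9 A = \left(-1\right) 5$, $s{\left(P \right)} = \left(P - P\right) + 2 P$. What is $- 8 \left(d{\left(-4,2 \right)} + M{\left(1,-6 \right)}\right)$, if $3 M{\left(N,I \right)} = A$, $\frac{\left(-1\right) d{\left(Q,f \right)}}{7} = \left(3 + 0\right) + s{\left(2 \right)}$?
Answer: $\frac{10624}{27} \approx 393.48$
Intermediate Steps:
$s{\left(P \right)} = 2 P$ ($s{\left(P \right)} = 0 + 2 P = 2 P$)
$A = - \frac{5}{9}$ ($A = \frac{\left(-1\right) 5}{9} = \frac{1}{9} \left(-5\right) = - \frac{5}{9} \approx -0.55556$)
$d{\left(Q,f \right)} = -49$ ($d{\left(Q,f \right)} = - 7 \left(\left(3 + 0\right) + 2 \cdot 2\right) = - 7 \left(3 + 4\right) = \left(-7\right) 7 = -49$)
$M{\left(N,I \right)} = - \frac{5}{27}$ ($M{\left(N,I \right)} = \frac{1}{3} \left(- \frac{5}{9}\right) = - \frac{5}{27}$)
$- 8 \left(d{\left(-4,2 \right)} + M{\left(1,-6 \right)}\right) = - 8 \left(-49 - \frac{5}{27}\right) = \left(-8\right) \left(- \frac{1328}{27}\right) = \frac{10624}{27}$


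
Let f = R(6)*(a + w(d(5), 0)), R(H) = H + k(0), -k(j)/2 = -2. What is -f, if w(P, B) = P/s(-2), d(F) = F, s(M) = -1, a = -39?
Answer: 440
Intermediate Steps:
k(j) = 4 (k(j) = -2*(-2) = 4)
w(P, B) = -P (w(P, B) = P/(-1) = P*(-1) = -P)
R(H) = 4 + H (R(H) = H + 4 = 4 + H)
f = -440 (f = (4 + 6)*(-39 - 1*5) = 10*(-39 - 5) = 10*(-44) = -440)
-f = -1*(-440) = 440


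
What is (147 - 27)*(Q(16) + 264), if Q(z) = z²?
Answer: 62400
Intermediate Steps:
(147 - 27)*(Q(16) + 264) = (147 - 27)*(16² + 264) = 120*(256 + 264) = 120*520 = 62400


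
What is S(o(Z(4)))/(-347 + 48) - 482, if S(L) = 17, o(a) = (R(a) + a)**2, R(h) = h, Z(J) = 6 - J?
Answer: -144135/299 ≈ -482.06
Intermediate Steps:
o(a) = 4*a**2 (o(a) = (a + a)**2 = (2*a)**2 = 4*a**2)
S(o(Z(4)))/(-347 + 48) - 482 = 17/(-347 + 48) - 482 = 17/(-299) - 482 = -1/299*17 - 482 = -17/299 - 482 = -144135/299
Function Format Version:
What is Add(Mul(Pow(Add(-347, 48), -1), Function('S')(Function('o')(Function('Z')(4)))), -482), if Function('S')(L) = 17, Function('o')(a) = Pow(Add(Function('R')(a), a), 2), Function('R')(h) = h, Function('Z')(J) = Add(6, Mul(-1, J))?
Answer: Rational(-144135, 299) ≈ -482.06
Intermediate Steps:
Function('o')(a) = Mul(4, Pow(a, 2)) (Function('o')(a) = Pow(Add(a, a), 2) = Pow(Mul(2, a), 2) = Mul(4, Pow(a, 2)))
Add(Mul(Pow(Add(-347, 48), -1), Function('S')(Function('o')(Function('Z')(4)))), -482) = Add(Mul(Pow(Add(-347, 48), -1), 17), -482) = Add(Mul(Pow(-299, -1), 17), -482) = Add(Mul(Rational(-1, 299), 17), -482) = Add(Rational(-17, 299), -482) = Rational(-144135, 299)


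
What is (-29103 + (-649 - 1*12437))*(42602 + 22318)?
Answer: -2738909880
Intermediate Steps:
(-29103 + (-649 - 1*12437))*(42602 + 22318) = (-29103 + (-649 - 12437))*64920 = (-29103 - 13086)*64920 = -42189*64920 = -2738909880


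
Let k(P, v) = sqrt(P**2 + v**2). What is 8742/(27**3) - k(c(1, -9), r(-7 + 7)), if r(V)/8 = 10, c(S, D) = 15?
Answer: 2914/6561 - 5*sqrt(265) ≈ -80.950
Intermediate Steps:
r(V) = 80 (r(V) = 8*10 = 80)
8742/(27**3) - k(c(1, -9), r(-7 + 7)) = 8742/(27**3) - sqrt(15**2 + 80**2) = 8742/19683 - sqrt(225 + 6400) = 8742*(1/19683) - sqrt(6625) = 2914/6561 - 5*sqrt(265)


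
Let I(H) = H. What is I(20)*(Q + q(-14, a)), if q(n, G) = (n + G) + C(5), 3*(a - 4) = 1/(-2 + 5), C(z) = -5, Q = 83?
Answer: 12260/9 ≈ 1362.2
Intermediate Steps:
a = 37/9 (a = 4 + 1/(3*(-2 + 5)) = 4 + (⅓)/3 = 4 + (⅓)*(⅓) = 4 + ⅑ = 37/9 ≈ 4.1111)
q(n, G) = -5 + G + n (q(n, G) = (n + G) - 5 = (G + n) - 5 = -5 + G + n)
I(20)*(Q + q(-14, a)) = 20*(83 + (-5 + 37/9 - 14)) = 20*(83 - 134/9) = 20*(613/9) = 12260/9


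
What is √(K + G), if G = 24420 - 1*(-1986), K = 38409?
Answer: √64815 ≈ 254.59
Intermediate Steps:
G = 26406 (G = 24420 + 1986 = 26406)
√(K + G) = √(38409 + 26406) = √64815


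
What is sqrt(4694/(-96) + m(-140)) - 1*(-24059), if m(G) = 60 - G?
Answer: 24059 + sqrt(21759)/12 ≈ 24071.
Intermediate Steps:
sqrt(4694/(-96) + m(-140)) - 1*(-24059) = sqrt(4694/(-96) + (60 - 1*(-140))) - 1*(-24059) = sqrt(4694*(-1/96) + (60 + 140)) + 24059 = sqrt(-2347/48 + 200) + 24059 = sqrt(7253/48) + 24059 = sqrt(21759)/12 + 24059 = 24059 + sqrt(21759)/12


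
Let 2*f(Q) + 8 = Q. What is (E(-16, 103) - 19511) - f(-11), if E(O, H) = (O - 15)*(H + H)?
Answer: -51775/2 ≈ -25888.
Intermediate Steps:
E(O, H) = 2*H*(-15 + O) (E(O, H) = (-15 + O)*(2*H) = 2*H*(-15 + O))
f(Q) = -4 + Q/2
(E(-16, 103) - 19511) - f(-11) = (2*103*(-15 - 16) - 19511) - (-4 + (½)*(-11)) = (2*103*(-31) - 19511) - (-4 - 11/2) = (-6386 - 19511) - 1*(-19/2) = -25897 + 19/2 = -51775/2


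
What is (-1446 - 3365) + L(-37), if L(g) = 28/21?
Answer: -14429/3 ≈ -4809.7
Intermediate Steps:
L(g) = 4/3 (L(g) = 28*(1/21) = 4/3)
(-1446 - 3365) + L(-37) = (-1446 - 3365) + 4/3 = -4811 + 4/3 = -14429/3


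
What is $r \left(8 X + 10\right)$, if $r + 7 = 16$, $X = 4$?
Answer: $378$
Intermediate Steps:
$r = 9$ ($r = -7 + 16 = 9$)
$r \left(8 X + 10\right) = 9 \left(8 \cdot 4 + 10\right) = 9 \left(32 + 10\right) = 9 \cdot 42 = 378$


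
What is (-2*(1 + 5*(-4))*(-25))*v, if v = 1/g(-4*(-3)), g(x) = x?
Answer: -475/6 ≈ -79.167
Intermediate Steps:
v = 1/12 (v = 1/(-4*(-3)) = 1/12 ≈ 0.083333)
(-2*(1 + 5*(-4))*(-25))*v = (-2*(1 + 5*(-4))*(-25))*(1/12) = (-2*(1 - 20)*(-25))*(1/12) = (-2*(-19)*(-25))*(1/12) = (38*(-25))*(1/12) = -950*1/12 = -475/6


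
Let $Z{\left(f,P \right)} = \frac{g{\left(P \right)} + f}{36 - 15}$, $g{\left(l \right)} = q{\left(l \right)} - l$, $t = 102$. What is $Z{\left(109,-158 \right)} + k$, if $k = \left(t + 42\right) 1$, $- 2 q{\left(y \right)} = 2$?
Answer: $\frac{470}{3} \approx 156.67$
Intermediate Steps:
$q{\left(y \right)} = -1$ ($q{\left(y \right)} = \left(- \frac{1}{2}\right) 2 = -1$)
$g{\left(l \right)} = -1 - l$
$Z{\left(f,P \right)} = - \frac{1}{21} - \frac{P}{21} + \frac{f}{21}$ ($Z{\left(f,P \right)} = \frac{\left(-1 - P\right) + f}{36 - 15} = \frac{-1 + f - P}{21} = \left(-1 + f - P\right) \frac{1}{21} = - \frac{1}{21} - \frac{P}{21} + \frac{f}{21}$)
$k = 144$ ($k = \left(102 + 42\right) 1 = 144 \cdot 1 = 144$)
$Z{\left(109,-158 \right)} + k = \left(- \frac{1}{21} - - \frac{158}{21} + \frac{1}{21} \cdot 109\right) + 144 = \left(- \frac{1}{21} + \frac{158}{21} + \frac{109}{21}\right) + 144 = \frac{38}{3} + 144 = \frac{470}{3}$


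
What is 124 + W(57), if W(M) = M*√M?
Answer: 124 + 57*√57 ≈ 554.34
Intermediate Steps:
W(M) = M^(3/2)
124 + W(57) = 124 + 57^(3/2) = 124 + 57*√57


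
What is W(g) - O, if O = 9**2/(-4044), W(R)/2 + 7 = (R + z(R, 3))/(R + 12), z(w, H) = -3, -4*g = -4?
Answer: -250377/17524 ≈ -14.288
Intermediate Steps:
g = 1 (g = -1/4*(-4) = 1)
W(R) = -14 + 2*(-3 + R)/(12 + R) (W(R) = -14 + 2*((R - 3)/(R + 12)) = -14 + 2*((-3 + R)/(12 + R)) = -14 + 2*(-3 + R)/(12 + R))
O = -27/1348 (O = 81*(-1/4044) = -27/1348 ≈ -0.020030)
W(g) - O = 6*(-29 - 2*1)/(12 + 1) - 1*(-27/1348) = 6*(-29 - 2)/13 + 27/1348 = 6*(1/13)*(-31) + 27/1348 = -186/13 + 27/1348 = -250377/17524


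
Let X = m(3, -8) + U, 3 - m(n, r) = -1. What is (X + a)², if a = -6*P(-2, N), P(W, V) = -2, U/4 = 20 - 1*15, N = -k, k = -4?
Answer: 1296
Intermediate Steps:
m(n, r) = 4 (m(n, r) = 3 - 1*(-1) = 3 + 1 = 4)
N = 4 (N = -1*(-4) = 4)
U = 20 (U = 4*(20 - 1*15) = 4*(20 - 15) = 4*5 = 20)
X = 24 (X = 4 + 20 = 24)
a = 12 (a = -6*(-2) = 12)
(X + a)² = (24 + 12)² = 36² = 1296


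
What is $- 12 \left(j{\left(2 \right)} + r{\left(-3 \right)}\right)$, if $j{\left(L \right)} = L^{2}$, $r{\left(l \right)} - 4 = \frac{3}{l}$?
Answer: $-84$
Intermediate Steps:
$r{\left(l \right)} = 4 + \frac{3}{l}$
$- 12 \left(j{\left(2 \right)} + r{\left(-3 \right)}\right) = - 12 \left(2^{2} + \left(4 + \frac{3}{-3}\right)\right) = - 12 \left(4 + \left(4 + 3 \left(- \frac{1}{3}\right)\right)\right) = - 12 \left(4 + \left(4 - 1\right)\right) = - 12 \left(4 + 3\right) = \left(-12\right) 7 = -84$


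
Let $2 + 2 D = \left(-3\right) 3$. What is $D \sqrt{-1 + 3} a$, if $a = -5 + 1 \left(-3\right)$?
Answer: $44 \sqrt{2} \approx 62.225$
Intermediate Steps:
$D = - \frac{11}{2}$ ($D = -1 + \frac{\left(-3\right) 3}{2} = -1 + \frac{1}{2} \left(-9\right) = -1 - \frac{9}{2} = - \frac{11}{2} \approx -5.5$)
$a = -8$ ($a = -5 - 3 = -8$)
$D \sqrt{-1 + 3} a = - \frac{11 \sqrt{-1 + 3}}{2} \left(-8\right) = - \frac{11 \sqrt{2}}{2} \left(-8\right) = 44 \sqrt{2}$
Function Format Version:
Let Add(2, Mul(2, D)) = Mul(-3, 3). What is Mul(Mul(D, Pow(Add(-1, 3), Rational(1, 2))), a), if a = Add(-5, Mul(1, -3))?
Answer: Mul(44, Pow(2, Rational(1, 2))) ≈ 62.225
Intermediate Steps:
D = Rational(-11, 2) (D = Add(-1, Mul(Rational(1, 2), Mul(-3, 3))) = Add(-1, Mul(Rational(1, 2), -9)) = Add(-1, Rational(-9, 2)) = Rational(-11, 2) ≈ -5.5000)
a = -8 (a = Add(-5, -3) = -8)
Mul(Mul(D, Pow(Add(-1, 3), Rational(1, 2))), a) = Mul(Mul(Rational(-11, 2), Pow(Add(-1, 3), Rational(1, 2))), -8) = Mul(Mul(Rational(-11, 2), Pow(2, Rational(1, 2))), -8) = Mul(44, Pow(2, Rational(1, 2)))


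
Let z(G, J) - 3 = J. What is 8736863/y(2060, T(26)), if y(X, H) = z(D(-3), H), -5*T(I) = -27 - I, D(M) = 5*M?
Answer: 43684315/68 ≈ 6.4242e+5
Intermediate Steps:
z(G, J) = 3 + J
T(I) = 27/5 + I/5 (T(I) = -(-27 - I)/5 = 27/5 + I/5)
y(X, H) = 3 + H
8736863/y(2060, T(26)) = 8736863/(3 + (27/5 + (⅕)*26)) = 8736863/(3 + (27/5 + 26/5)) = 8736863/(3 + 53/5) = 8736863/(68/5) = 8736863*(5/68) = 43684315/68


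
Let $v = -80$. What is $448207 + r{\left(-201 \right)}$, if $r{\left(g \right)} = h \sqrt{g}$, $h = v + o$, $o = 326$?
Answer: $448207 + 246 i \sqrt{201} \approx 4.4821 \cdot 10^{5} + 3487.7 i$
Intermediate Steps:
$h = 246$ ($h = -80 + 326 = 246$)
$r{\left(g \right)} = 246 \sqrt{g}$
$448207 + r{\left(-201 \right)} = 448207 + 246 \sqrt{-201} = 448207 + 246 i \sqrt{201}$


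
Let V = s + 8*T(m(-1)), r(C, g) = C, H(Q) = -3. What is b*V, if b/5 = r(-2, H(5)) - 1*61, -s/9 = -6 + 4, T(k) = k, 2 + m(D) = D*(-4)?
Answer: -10710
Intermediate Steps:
m(D) = -2 - 4*D (m(D) = -2 + D*(-4) = -2 - 4*D)
s = 18 (s = -9*(-6 + 4) = -9*(-2) = 18)
b = -315 (b = 5*(-2 - 1*61) = 5*(-2 - 61) = 5*(-63) = -315)
V = 34 (V = 18 + 8*(-2 - 4*(-1)) = 18 + 8*(-2 + 4) = 18 + 8*2 = 18 + 16 = 34)
b*V = -315*34 = -10710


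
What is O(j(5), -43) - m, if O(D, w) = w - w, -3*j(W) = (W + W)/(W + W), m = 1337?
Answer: -1337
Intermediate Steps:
j(W) = -1/3 (j(W) = -(W + W)/(3*(W + W)) = -2*W/(3*(2*W)) = -2*W*1/(2*W)/3 = -1/3*1 = -1/3)
O(D, w) = 0
O(j(5), -43) - m = 0 - 1*1337 = 0 - 1337 = -1337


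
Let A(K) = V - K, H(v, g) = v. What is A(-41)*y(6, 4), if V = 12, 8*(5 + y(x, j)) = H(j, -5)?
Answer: -477/2 ≈ -238.50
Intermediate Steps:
y(x, j) = -5 + j/8
A(K) = 12 - K
A(-41)*y(6, 4) = (12 - 1*(-41))*(-5 + (⅛)*4) = (12 + 41)*(-5 + ½) = 53*(-9/2) = -477/2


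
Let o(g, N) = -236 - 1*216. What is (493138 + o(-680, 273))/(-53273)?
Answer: -492686/53273 ≈ -9.2483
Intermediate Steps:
o(g, N) = -452 (o(g, N) = -236 - 216 = -452)
(493138 + o(-680, 273))/(-53273) = (493138 - 452)/(-53273) = 492686*(-1/53273) = -492686/53273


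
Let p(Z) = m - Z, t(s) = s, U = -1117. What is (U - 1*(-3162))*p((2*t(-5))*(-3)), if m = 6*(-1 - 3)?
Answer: -110430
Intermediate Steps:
m = -24 (m = 6*(-4) = -24)
p(Z) = -24 - Z
(U - 1*(-3162))*p((2*t(-5))*(-3)) = (-1117 - 1*(-3162))*(-24 - 2*(-5)*(-3)) = (-1117 + 3162)*(-24 - (-10)*(-3)) = 2045*(-24 - 1*30) = 2045*(-24 - 30) = 2045*(-54) = -110430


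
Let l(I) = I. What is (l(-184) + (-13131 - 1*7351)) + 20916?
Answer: 250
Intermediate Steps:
(l(-184) + (-13131 - 1*7351)) + 20916 = (-184 + (-13131 - 1*7351)) + 20916 = (-184 + (-13131 - 7351)) + 20916 = (-184 - 20482) + 20916 = -20666 + 20916 = 250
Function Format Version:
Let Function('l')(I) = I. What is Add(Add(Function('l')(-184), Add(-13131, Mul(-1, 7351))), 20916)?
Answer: 250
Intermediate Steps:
Add(Add(Function('l')(-184), Add(-13131, Mul(-1, 7351))), 20916) = Add(Add(-184, Add(-13131, Mul(-1, 7351))), 20916) = Add(Add(-184, Add(-13131, -7351)), 20916) = Add(Add(-184, -20482), 20916) = Add(-20666, 20916) = 250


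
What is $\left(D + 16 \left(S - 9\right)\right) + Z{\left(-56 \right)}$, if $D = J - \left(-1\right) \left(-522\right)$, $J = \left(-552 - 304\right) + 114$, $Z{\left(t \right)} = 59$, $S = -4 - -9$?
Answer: $-1269$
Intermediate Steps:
$S = 5$ ($S = -4 + 9 = 5$)
$J = -742$ ($J = -856 + 114 = -742$)
$D = -1264$ ($D = -742 - \left(-1\right) \left(-522\right) = -742 - 522 = -1264$)
$\left(D + 16 \left(S - 9\right)\right) + Z{\left(-56 \right)} = \left(-1264 + 16 \left(5 - 9\right)\right) + 59 = \left(-1264 + 16 \left(-4\right)\right) + 59 = \left(-1264 - 64\right) + 59 = -1328 + 59 = -1269$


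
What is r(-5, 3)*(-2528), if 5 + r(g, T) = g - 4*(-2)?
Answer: 5056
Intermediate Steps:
r(g, T) = 3 + g (r(g, T) = -5 + (g - 4*(-2)) = -5 + (g + 8) = -5 + (8 + g) = 3 + g)
r(-5, 3)*(-2528) = (3 - 5)*(-2528) = -2*(-2528) = 5056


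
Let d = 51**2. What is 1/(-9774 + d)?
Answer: -1/7173 ≈ -0.00013941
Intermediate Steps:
d = 2601
1/(-9774 + d) = 1/(-9774 + 2601) = 1/(-7173) = -1/7173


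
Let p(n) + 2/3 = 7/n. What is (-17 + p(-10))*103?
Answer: -56753/30 ≈ -1891.8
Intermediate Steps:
p(n) = -⅔ + 7/n
(-17 + p(-10))*103 = (-17 + (-⅔ + 7/(-10)))*103 = (-17 + (-⅔ + 7*(-⅒)))*103 = (-17 + (-⅔ - 7/10))*103 = (-17 - 41/30)*103 = -551/30*103 = -56753/30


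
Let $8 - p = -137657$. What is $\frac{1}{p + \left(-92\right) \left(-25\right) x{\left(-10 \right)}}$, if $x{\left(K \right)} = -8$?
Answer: $\frac{1}{119265} \approx 8.3847 \cdot 10^{-6}$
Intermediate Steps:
$p = 137665$ ($p = 8 - -137657 = 8 + 137657 = 137665$)
$\frac{1}{p + \left(-92\right) \left(-25\right) x{\left(-10 \right)}} = \frac{1}{137665 + \left(-92\right) \left(-25\right) \left(-8\right)} = \frac{1}{137665 + 2300 \left(-8\right)} = \frac{1}{137665 - 18400} = \frac{1}{119265}$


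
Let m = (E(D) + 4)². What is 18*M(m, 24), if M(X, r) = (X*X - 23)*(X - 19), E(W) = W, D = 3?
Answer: 1284120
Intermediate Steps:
m = 49 (m = (3 + 4)² = 7² = 49)
M(X, r) = (-23 + X²)*(-19 + X) (M(X, r) = (X² - 23)*(-19 + X) = (-23 + X²)*(-19 + X))
18*M(m, 24) = 18*(437 + 49³ - 23*49 - 19*49²) = 18*(437 + 117649 - 1127 - 19*2401) = 18*(437 + 117649 - 1127 - 45619) = 18*71340 = 1284120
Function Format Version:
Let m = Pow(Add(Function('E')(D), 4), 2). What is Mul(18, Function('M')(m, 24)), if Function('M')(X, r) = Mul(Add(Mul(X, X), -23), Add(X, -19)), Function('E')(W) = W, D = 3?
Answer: 1284120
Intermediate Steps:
m = 49 (m = Pow(Add(3, 4), 2) = Pow(7, 2) = 49)
Function('M')(X, r) = Mul(Add(-23, Pow(X, 2)), Add(-19, X)) (Function('M')(X, r) = Mul(Add(Pow(X, 2), -23), Add(-19, X)) = Mul(Add(-23, Pow(X, 2)), Add(-19, X)))
Mul(18, Function('M')(m, 24)) = Mul(18, Add(437, Pow(49, 3), Mul(-23, 49), Mul(-19, Pow(49, 2)))) = Mul(18, Add(437, 117649, -1127, Mul(-19, 2401))) = Mul(18, Add(437, 117649, -1127, -45619)) = Mul(18, 71340) = 1284120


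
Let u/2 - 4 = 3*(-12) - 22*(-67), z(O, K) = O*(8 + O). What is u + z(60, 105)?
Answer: 6964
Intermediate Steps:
u = 2884 (u = 8 + 2*(3*(-12) - 22*(-67)) = 8 + 2*(-36 + 1474) = 8 + 2*1438 = 8 + 2876 = 2884)
u + z(60, 105) = 2884 + 60*(8 + 60) = 2884 + 60*68 = 2884 + 4080 = 6964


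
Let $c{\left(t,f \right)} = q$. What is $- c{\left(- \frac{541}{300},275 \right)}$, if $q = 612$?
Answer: $-612$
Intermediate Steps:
$c{\left(t,f \right)} = 612$
$- c{\left(- \frac{541}{300},275 \right)} = \left(-1\right) 612 = -612$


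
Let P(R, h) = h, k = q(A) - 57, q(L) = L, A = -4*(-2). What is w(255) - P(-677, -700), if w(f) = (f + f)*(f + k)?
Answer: 105760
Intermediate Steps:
A = 8
k = -49 (k = 8 - 57 = -49)
w(f) = 2*f*(-49 + f) (w(f) = (f + f)*(f - 49) = (2*f)*(-49 + f) = 2*f*(-49 + f))
w(255) - P(-677, -700) = 2*255*(-49 + 255) - 1*(-700) = 2*255*206 + 700 = 105060 + 700 = 105760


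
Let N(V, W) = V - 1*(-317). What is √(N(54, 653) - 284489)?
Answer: I*√284118 ≈ 533.03*I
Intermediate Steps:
N(V, W) = 317 + V (N(V, W) = V + 317 = 317 + V)
√(N(54, 653) - 284489) = √((317 + 54) - 284489) = √(371 - 284489) = √(-284118) = I*√284118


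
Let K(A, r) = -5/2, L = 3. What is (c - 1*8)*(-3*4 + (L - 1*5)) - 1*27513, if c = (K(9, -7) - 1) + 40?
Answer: -27912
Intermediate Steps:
K(A, r) = -5/2 (K(A, r) = -5*1/2 = -5/2)
c = 73/2 (c = (-5/2 - 1) + 40 = -7/2 + 40 = 73/2 ≈ 36.500)
(c - 1*8)*(-3*4 + (L - 1*5)) - 1*27513 = (73/2 - 1*8)*(-3*4 + (3 - 1*5)) - 1*27513 = (73/2 - 8)*(-12 + (3 - 5)) - 27513 = 57*(-12 - 2)/2 - 27513 = (57/2)*(-14) - 27513 = -399 - 27513 = -27912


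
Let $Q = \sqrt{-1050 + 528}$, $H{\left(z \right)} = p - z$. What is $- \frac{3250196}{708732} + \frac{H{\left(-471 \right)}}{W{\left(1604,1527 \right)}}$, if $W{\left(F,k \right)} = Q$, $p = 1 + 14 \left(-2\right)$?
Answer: $- \frac{812549}{177183} - \frac{74 i \sqrt{58}}{29} \approx -4.5859 - 19.433 i$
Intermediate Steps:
$p = -27$ ($p = 1 - 28 = -27$)
$H{\left(z \right)} = -27 - z$
$Q = 3 i \sqrt{58}$ ($Q = \sqrt{-522} = 3 i \sqrt{58} \approx 22.847 i$)
$W{\left(F,k \right)} = 3 i \sqrt{58}$
$- \frac{3250196}{708732} + \frac{H{\left(-471 \right)}}{W{\left(1604,1527 \right)}} = - \frac{3250196}{708732} + \frac{-27 - -471}{3 i \sqrt{58}} = \left(-3250196\right) \frac{1}{708732} + \left(-27 + 471\right) \left(- \frac{i \sqrt{58}}{174}\right) = - \frac{812549}{177183} + 444 \left(- \frac{i \sqrt{58}}{174}\right) = - \frac{812549}{177183} - \frac{74 i \sqrt{58}}{29}$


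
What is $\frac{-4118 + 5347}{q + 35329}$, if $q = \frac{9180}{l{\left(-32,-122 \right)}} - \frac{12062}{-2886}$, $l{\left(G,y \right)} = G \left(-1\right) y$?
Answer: $\frac{46780656}{1344832639} \approx 0.034786$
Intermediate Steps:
$l{\left(G,y \right)} = - G y$
$q = \frac{69583}{38064}$ ($q = \frac{9180}{\left(-1\right) \left(-32\right) \left(-122\right)} - \frac{12062}{-2886} = \frac{9180}{-3904} - - \frac{163}{39} = 9180 \left(- \frac{1}{3904}\right) + \frac{163}{39} = - \frac{2295}{976} + \frac{163}{39} = \frac{69583}{38064} \approx 1.8281$)
$\frac{-4118 + 5347}{q + 35329} = \frac{-4118 + 5347}{\frac{69583}{38064} + 35329} = \frac{1229}{\frac{1344832639}{38064}} = 1229 \cdot \frac{38064}{1344832639} = \frac{46780656}{1344832639}$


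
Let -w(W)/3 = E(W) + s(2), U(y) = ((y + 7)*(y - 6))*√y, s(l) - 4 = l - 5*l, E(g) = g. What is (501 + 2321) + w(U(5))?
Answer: 2834 + 36*√5 ≈ 2914.5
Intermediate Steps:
s(l) = 4 - 4*l (s(l) = 4 + (l - 5*l) = 4 - 4*l)
U(y) = √y*(-6 + y)*(7 + y) (U(y) = ((7 + y)*(-6 + y))*√y = ((-6 + y)*(7 + y))*√y = √y*(-6 + y)*(7 + y))
w(W) = 12 - 3*W (w(W) = -3*(W + (4 - 4*2)) = -3*(W + (4 - 8)) = -3*(W - 4) = -3*(-4 + W) = 12 - 3*W)
(501 + 2321) + w(U(5)) = (501 + 2321) + (12 - 3*√5*(-42 + 5 + 5²)) = 2822 + (12 - 3*√5*(-42 + 5 + 25)) = 2822 + (12 - 3*√5*(-12)) = 2822 + (12 - (-36)*√5) = 2822 + (12 + 36*√5) = 2834 + 36*√5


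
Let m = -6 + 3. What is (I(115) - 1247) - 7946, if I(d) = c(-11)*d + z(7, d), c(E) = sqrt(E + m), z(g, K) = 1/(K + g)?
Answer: -1121545/122 + 115*I*sqrt(14) ≈ -9193.0 + 430.29*I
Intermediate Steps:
m = -3
c(E) = sqrt(-3 + E) (c(E) = sqrt(E - 3) = sqrt(-3 + E))
I(d) = 1/(7 + d) + I*d*sqrt(14) (I(d) = sqrt(-3 - 11)*d + 1/(d + 7) = sqrt(-14)*d + 1/(7 + d) = (I*sqrt(14))*d + 1/(7 + d) = I*d*sqrt(14) + 1/(7 + d) = 1/(7 + d) + I*d*sqrt(14))
(I(115) - 1247) - 7946 = ((1 + I*115*sqrt(14)*(7 + 115))/(7 + 115) - 1247) - 7946 = ((1 + I*115*sqrt(14)*122)/122 - 1247) - 7946 = ((1 + 14030*I*sqrt(14))/122 - 1247) - 7946 = ((1/122 + 115*I*sqrt(14)) - 1247) - 7946 = (-152133/122 + 115*I*sqrt(14)) - 7946 = -1121545/122 + 115*I*sqrt(14)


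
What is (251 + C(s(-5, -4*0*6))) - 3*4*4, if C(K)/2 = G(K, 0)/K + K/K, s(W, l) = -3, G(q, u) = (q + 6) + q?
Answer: 205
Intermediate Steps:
G(q, u) = 6 + 2*q (G(q, u) = (6 + q) + q = 6 + 2*q)
C(K) = 2 + 2*(6 + 2*K)/K (C(K) = 2*((6 + 2*K)/K + K/K) = 2*((6 + 2*K)/K + 1) = 2*(1 + (6 + 2*K)/K) = 2 + 2*(6 + 2*K)/K)
(251 + C(s(-5, -4*0*6))) - 3*4*4 = (251 + (6 + 12/(-3))) - 3*4*4 = (251 + (6 + 12*(-⅓))) - 12*4 = (251 + (6 - 4)) - 48 = (251 + 2) - 48 = 253 - 48 = 205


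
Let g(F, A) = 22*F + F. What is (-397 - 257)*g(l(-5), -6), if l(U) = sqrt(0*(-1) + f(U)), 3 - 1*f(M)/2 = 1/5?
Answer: -30084*sqrt(35)/5 ≈ -35596.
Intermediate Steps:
f(M) = 28/5 (f(M) = 6 - 2/5 = 28/5)
l(U) = 2*sqrt(35)/5 (l(U) = sqrt(0*(-1) + 28/5) = sqrt(0 + 28/5) = sqrt(28/5) = 2*sqrt(35)/5)
g(F, A) = 23*F
(-397 - 257)*g(l(-5), -6) = (-397 - 257)*(23*(2*sqrt(35)/5)) = -30084*sqrt(35)/5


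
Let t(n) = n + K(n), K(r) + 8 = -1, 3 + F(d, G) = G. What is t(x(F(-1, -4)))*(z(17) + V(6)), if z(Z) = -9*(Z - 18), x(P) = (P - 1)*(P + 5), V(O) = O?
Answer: 105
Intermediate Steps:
F(d, G) = -3 + G
K(r) = -9 (K(r) = -8 - 1 = -9)
x(P) = (-1 + P)*(5 + P)
z(Z) = 162 - 9*Z (z(Z) = -9*(-18 + Z) = 162 - 9*Z)
t(n) = -9 + n (t(n) = n - 9 = -9 + n)
t(x(F(-1, -4)))*(z(17) + V(6)) = (-9 + (-5 + (-3 - 4)**2 + 4*(-3 - 4)))*((162 - 9*17) + 6) = (-9 + (-5 + (-7)**2 + 4*(-7)))*((162 - 153) + 6) = (-9 + (-5 + 49 - 28))*(9 + 6) = (-9 + 16)*15 = 7*15 = 105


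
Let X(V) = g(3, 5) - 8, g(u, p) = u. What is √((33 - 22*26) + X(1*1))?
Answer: 4*I*√34 ≈ 23.324*I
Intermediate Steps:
X(V) = -5 (X(V) = 3 - 8 = -5)
√((33 - 22*26) + X(1*1)) = √((33 - 22*26) - 5) = √((33 - 572) - 5) = √(-539 - 5) = √(-544) = 4*I*√34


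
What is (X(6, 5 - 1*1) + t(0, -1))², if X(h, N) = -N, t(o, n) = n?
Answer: 25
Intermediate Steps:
(X(6, 5 - 1*1) + t(0, -1))² = (-(5 - 1*1) - 1)² = (-(5 - 1) - 1)² = (-1*4 - 1)² = (-4 - 1)² = (-5)² = 25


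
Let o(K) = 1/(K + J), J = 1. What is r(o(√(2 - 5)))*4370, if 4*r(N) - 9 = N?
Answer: 80845/8 - 2185*I*√3/8 ≈ 10106.0 - 473.07*I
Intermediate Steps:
o(K) = 1/(1 + K) (o(K) = 1/(K + 1) = 1/(1 + K))
r(N) = 9/4 + N/4
r(o(√(2 - 5)))*4370 = (9/4 + 1/(4*(1 + √(2 - 5))))*4370 = (9/4 + 1/(4*(1 + √(-3))))*4370 = (9/4 + 1/(4*(1 + I*√3)))*4370 = 19665/2 + 2185/(2*(1 + I*√3))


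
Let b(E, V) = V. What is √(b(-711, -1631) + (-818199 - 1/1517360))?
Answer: I*√117972582390042835/379340 ≈ 905.44*I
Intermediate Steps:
√(b(-711, -1631) + (-818199 - 1/1517360)) = √(-1631 + (-818199 - 1/1517360)) = √(-1631 - 1241502434641/1517360) = √(-1243977248801/1517360) = I*√117972582390042835/379340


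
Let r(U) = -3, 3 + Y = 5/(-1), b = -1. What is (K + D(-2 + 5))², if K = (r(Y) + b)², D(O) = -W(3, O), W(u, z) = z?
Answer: 169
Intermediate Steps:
Y = -8 (Y = -3 + 5/(-1) = -3 + 5*(-1) = -3 - 5 = -8)
D(O) = -O
K = 16 (K = (-3 - 1)² = (-4)² = 16)
(K + D(-2 + 5))² = (16 - (-2 + 5))² = (16 - 1*3)² = (16 - 3)² = 13² = 169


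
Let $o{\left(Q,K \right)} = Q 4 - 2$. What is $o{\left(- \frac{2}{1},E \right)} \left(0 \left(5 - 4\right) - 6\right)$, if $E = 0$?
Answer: $60$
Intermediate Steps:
$o{\left(Q,K \right)} = -2 + 4 Q$ ($o{\left(Q,K \right)} = 4 Q - 2 = -2 + 4 Q$)
$o{\left(- \frac{2}{1},E \right)} \left(0 \left(5 - 4\right) - 6\right) = \left(-2 + 4 \left(- \frac{2}{1}\right)\right) \left(0 \left(5 - 4\right) - 6\right) = \left(-2 + 4 \left(\left(-2\right) 1\right)\right) \left(0 \cdot 1 - 6\right) = \left(-2 + 4 \left(-2\right)\right) \left(0 - 6\right) = \left(-2 - 8\right) \left(-6\right) = \left(-10\right) \left(-6\right) = 60$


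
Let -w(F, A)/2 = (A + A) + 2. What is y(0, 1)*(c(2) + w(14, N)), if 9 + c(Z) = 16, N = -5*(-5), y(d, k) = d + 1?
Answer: -97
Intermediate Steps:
y(d, k) = 1 + d
N = 25
w(F, A) = -4 - 4*A (w(F, A) = -2*((A + A) + 2) = -2*(2*A + 2) = -2*(2 + 2*A) = -4 - 4*A)
c(Z) = 7 (c(Z) = -9 + 16 = 7)
y(0, 1)*(c(2) + w(14, N)) = (1 + 0)*(7 + (-4 - 4*25)) = 1*(7 + (-4 - 100)) = 1*(7 - 104) = 1*(-97) = -97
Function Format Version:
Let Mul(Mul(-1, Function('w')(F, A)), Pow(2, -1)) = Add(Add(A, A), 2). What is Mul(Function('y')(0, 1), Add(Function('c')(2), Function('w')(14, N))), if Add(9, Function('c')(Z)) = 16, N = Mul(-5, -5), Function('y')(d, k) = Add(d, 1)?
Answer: -97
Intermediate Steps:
Function('y')(d, k) = Add(1, d)
N = 25
Function('w')(F, A) = Add(-4, Mul(-4, A)) (Function('w')(F, A) = Mul(-2, Add(Add(A, A), 2)) = Mul(-2, Add(Mul(2, A), 2)) = Mul(-2, Add(2, Mul(2, A))) = Add(-4, Mul(-4, A)))
Function('c')(Z) = 7 (Function('c')(Z) = Add(-9, 16) = 7)
Mul(Function('y')(0, 1), Add(Function('c')(2), Function('w')(14, N))) = Mul(Add(1, 0), Add(7, Add(-4, Mul(-4, 25)))) = Mul(1, Add(7, Add(-4, -100))) = Mul(1, Add(7, -104)) = Mul(1, -97) = -97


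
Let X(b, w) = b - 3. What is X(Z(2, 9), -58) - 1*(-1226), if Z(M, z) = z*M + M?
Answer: 1243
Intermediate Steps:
Z(M, z) = M + M*z (Z(M, z) = M*z + M = M + M*z)
X(b, w) = -3 + b
X(Z(2, 9), -58) - 1*(-1226) = (-3 + 2*(1 + 9)) - 1*(-1226) = (-3 + 2*10) + 1226 = (-3 + 20) + 1226 = 17 + 1226 = 1243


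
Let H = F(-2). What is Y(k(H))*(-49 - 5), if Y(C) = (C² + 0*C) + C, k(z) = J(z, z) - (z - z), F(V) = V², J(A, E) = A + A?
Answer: -3888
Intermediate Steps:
J(A, E) = 2*A
H = 4 (H = (-2)² = 4)
k(z) = 2*z (k(z) = 2*z - (z - z) = 2*z - 1*0 = 2*z + 0 = 2*z)
Y(C) = C + C² (Y(C) = (C² + 0) + C = C² + C = C + C²)
Y(k(H))*(-49 - 5) = ((2*4)*(1 + 2*4))*(-49 - 5) = (8*(1 + 8))*(-54) = (8*9)*(-54) = 72*(-54) = -3888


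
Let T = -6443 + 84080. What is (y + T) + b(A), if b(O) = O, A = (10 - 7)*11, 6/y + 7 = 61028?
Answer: 4739501076/61021 ≈ 77670.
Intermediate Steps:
y = 6/61021 (y = 6/(-7 + 61028) = 6/61021 ≈ 9.8327e-5)
T = 77637
A = 33 (A = 3*11 = 33)
(y + T) + b(A) = (6/61021 + 77637) + 33 = 4737487383/61021 + 33 = 4739501076/61021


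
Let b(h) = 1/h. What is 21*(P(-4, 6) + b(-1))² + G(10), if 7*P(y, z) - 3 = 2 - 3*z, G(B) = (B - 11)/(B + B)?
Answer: 23993/140 ≈ 171.38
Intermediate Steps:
G(B) = (-11 + B)/(2*B) (G(B) = (-11 + B)/((2*B)) = (1/(2*B))*(-11 + B) = (-11 + B)/(2*B))
P(y, z) = 5/7 - 3*z/7 (P(y, z) = 3/7 + (2 - 3*z)/7 = 3/7 + (2/7 - 3*z/7) = 5/7 - 3*z/7)
21*(P(-4, 6) + b(-1))² + G(10) = 21*((5/7 - 3/7*6) + 1/(-1))² + (½)*(-11 + 10)/10 = 21*((5/7 - 18/7) - 1)² + (½)*(⅒)*(-1) = 21*(-13/7 - 1)² - 1/20 = 21*(-20/7)² - 1/20 = 21*(400/49) - 1/20 = 1200/7 - 1/20 = 23993/140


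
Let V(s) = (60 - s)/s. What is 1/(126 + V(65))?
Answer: 13/1637 ≈ 0.0079414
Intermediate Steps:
V(s) = (60 - s)/s
1/(126 + V(65)) = 1/(126 + (60 - 1*65)/65) = 1/(126 + (60 - 65)/65) = 1/(126 + (1/65)*(-5)) = 1/(126 - 1/13) = 1/(1637/13) = 13/1637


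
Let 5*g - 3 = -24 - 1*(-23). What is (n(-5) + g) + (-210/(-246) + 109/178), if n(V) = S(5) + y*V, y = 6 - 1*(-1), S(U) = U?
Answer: -1026609/36490 ≈ -28.134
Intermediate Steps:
g = ⅖ (g = ⅗ + (-24 - 1*(-23))/5 = ⅗ + (-24 + 23)/5 = ⅗ + (⅕)*(-1) = ⅗ - ⅕ = ⅖ ≈ 0.40000)
y = 7 (y = 6 + 1 = 7)
n(V) = 5 + 7*V
(n(-5) + g) + (-210/(-246) + 109/178) = ((5 + 7*(-5)) + ⅖) + (-210/(-246) + 109/178) = ((5 - 35) + ⅖) + (-210*(-1/246) + 109*(1/178)) = (-30 + ⅖) + (35/41 + 109/178) = -148/5 + 10699/7298 = -1026609/36490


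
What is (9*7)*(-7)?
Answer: -441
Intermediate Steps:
(9*7)*(-7) = 63*(-7) = -441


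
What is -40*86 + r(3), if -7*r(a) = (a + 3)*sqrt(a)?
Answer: -3440 - 6*sqrt(3)/7 ≈ -3441.5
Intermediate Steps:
r(a) = -sqrt(a)*(3 + a)/7 (r(a) = -(a + 3)*sqrt(a)/7 = -(3 + a)*sqrt(a)/7 = -sqrt(a)*(3 + a)/7)
-40*86 + r(3) = -40*86 + sqrt(3)*(-3 - 1*3)/7 = -3440 + sqrt(3)*(-3 - 3)/7 = -3440 + (1/7)*sqrt(3)*(-6) = -3440 - 6*sqrt(3)/7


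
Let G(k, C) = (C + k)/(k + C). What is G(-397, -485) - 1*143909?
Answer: -143908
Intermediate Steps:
G(k, C) = 1 (G(k, C) = (C + k)/(C + k) = 1)
G(-397, -485) - 1*143909 = 1 - 1*143909 = 1 - 143909 = -143908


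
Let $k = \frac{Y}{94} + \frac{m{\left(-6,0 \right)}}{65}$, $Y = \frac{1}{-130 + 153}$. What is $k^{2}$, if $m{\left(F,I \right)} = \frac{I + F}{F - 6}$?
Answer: $\frac{328329}{4937170225} \approx 6.6501 \cdot 10^{-5}$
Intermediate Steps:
$Y = \frac{1}{23} \approx 0.043478$
$m{\left(F,I \right)} = \frac{F + I}{-6 + F}$
$k = \frac{573}{70265}$ ($k = \frac{1}{23 \cdot 94} + \frac{\frac{1}{-6 - 6} \left(-6 + 0\right)}{65} = \frac{1}{23} \cdot \frac{1}{94} + \frac{1}{-12} \left(-6\right) \frac{1}{65} = \frac{1}{2162} + \left(- \frac{1}{12}\right) \left(-6\right) \frac{1}{65} = \frac{1}{2162} + \frac{1}{2} \cdot \frac{1}{65} = \frac{1}{2162} + \frac{1}{130} = \frac{573}{70265} \approx 0.0081548$)
$k^{2} = \left(\frac{573}{70265}\right)^{2} = \frac{328329}{4937170225}$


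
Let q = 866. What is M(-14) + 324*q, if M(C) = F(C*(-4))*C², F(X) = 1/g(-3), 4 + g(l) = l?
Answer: 280556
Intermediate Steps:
g(l) = -4 + l
F(X) = -⅐ (F(X) = 1/(-4 - 3) = 1/(-7) = -⅐)
M(C) = -C²/7
M(-14) + 324*q = -⅐*(-14)² + 324*866 = -⅐*196 + 280584 = -28 + 280584 = 280556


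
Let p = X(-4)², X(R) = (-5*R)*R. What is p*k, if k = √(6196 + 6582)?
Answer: 6400*√12778 ≈ 7.2346e+5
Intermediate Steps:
X(R) = -5*R²
p = 6400 (p = (-5*(-4)²)² = (-5*16)² = (-80)² = 6400)
k = √12778 ≈ 113.04
p*k = 6400*√12778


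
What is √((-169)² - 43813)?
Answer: 2*I*√3813 ≈ 123.5*I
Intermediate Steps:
√((-169)² - 43813) = √(28561 - 43813) = √(-15252) = 2*I*√3813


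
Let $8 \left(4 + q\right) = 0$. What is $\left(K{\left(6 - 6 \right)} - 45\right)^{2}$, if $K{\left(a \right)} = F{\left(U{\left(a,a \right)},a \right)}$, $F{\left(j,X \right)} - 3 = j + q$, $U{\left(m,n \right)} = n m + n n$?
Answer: $2116$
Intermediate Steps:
$q = -4$ ($q = -4 + \frac{1}{8} \cdot 0 = -4 + 0 = -4$)
$U{\left(m,n \right)} = n^{2} + m n$ ($U{\left(m,n \right)} = m n + n^{2} = n^{2} + m n$)
$F{\left(j,X \right)} = -1 + j$ ($F{\left(j,X \right)} = 3 + \left(j - 4\right) = 3 + \left(-4 + j\right) = -1 + j$)
$K{\left(a \right)} = -1 + 2 a^{2}$ ($K{\left(a \right)} = -1 + a \left(a + a\right) = -1 + a 2 a = -1 + 2 a^{2}$)
$\left(K{\left(6 - 6 \right)} - 45\right)^{2} = \left(\left(-1 + 2 \left(6 - 6\right)^{2}\right) - 45\right)^{2} = \left(\left(-1 + 2 \cdot 0^{2}\right) - 45\right)^{2} = \left(\left(-1 + 2 \cdot 0\right) - 45\right)^{2} = \left(\left(-1 + 0\right) - 45\right)^{2} = \left(-1 - 45\right)^{2} = \left(-46\right)^{2} = 2116$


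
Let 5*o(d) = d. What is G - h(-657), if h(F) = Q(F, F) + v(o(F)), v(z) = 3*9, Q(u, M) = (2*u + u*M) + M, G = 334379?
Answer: -95326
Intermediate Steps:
Q(u, M) = M + 2*u + M*u (Q(u, M) = (2*u + M*u) + M = M + 2*u + M*u)
o(d) = d/5
v(z) = 27
h(F) = 27 + F² + 3*F (h(F) = (F + 2*F + F*F) + 27 = (F + 2*F + F²) + 27 = (F² + 3*F) + 27 = 27 + F² + 3*F)
G - h(-657) = 334379 - (27 + (-657)² + 3*(-657)) = 334379 - (27 + 431649 - 1971) = 334379 - 1*429705 = 334379 - 429705 = -95326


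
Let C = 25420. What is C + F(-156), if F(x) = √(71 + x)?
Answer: 25420 + I*√85 ≈ 25420.0 + 9.2195*I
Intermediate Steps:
C + F(-156) = 25420 + √(71 - 156) = 25420 + √(-85) = 25420 + I*√85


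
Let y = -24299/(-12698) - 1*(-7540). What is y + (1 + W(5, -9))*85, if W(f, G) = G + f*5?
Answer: 114115829/12698 ≈ 8986.9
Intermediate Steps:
W(f, G) = G + 5*f
y = 95767219/12698 (y = -24299*(-1/12698) + 7540 = 24299/12698 + 7540 = 95767219/12698 ≈ 7541.9)
y + (1 + W(5, -9))*85 = 95767219/12698 + (1 + (-9 + 5*5))*85 = 95767219/12698 + (1 + (-9 + 25))*85 = 95767219/12698 + (1 + 16)*85 = 95767219/12698 + 17*85 = 95767219/12698 + 1445 = 114115829/12698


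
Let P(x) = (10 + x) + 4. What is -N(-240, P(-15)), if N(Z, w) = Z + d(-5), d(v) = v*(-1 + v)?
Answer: 210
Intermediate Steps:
P(x) = 14 + x
N(Z, w) = 30 + Z (N(Z, w) = Z - 5*(-1 - 5) = Z - 5*(-6) = Z + 30 = 30 + Z)
-N(-240, P(-15)) = -(30 - 240) = -1*(-210) = 210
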